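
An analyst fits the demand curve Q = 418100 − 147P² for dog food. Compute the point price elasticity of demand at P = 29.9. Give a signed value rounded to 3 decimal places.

-0.917

dQ/dP = −2·147·P = -8790.6. At P = 29.9, Q = 286680.53.
Ed = (dQ/dP)·(P/Q) = (-8790.6) × (29.9/286680.53) = -0.91683…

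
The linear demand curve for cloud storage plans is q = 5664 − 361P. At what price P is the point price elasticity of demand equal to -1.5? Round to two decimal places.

9.41

Ed = −361P/(5664 − 361P). Set this equal to -1.5:
361P = 1.5·(5664 − 361P) ⇒ 361P(1 + 1.5) = 1.5·5664
P = 1.5·5664 / (361·2.5) = 9.4138…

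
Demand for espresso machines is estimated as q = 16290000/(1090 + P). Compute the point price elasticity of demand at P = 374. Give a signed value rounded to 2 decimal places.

-0.26

dq/dP = −16290000/(1090 + P)² = -7.60044. At P = 374, q = 11127.
Ed = (dq/dP)·(P/q) = (-7.60044) × (374/11127) = -0.2554…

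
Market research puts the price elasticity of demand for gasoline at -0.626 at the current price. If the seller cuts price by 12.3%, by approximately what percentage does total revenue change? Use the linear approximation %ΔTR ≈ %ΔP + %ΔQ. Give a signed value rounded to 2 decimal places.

%ΔQ ≈ Ed × %ΔP = (-0.626) × (-12.3%) = +7.6998%
%ΔTR ≈ %ΔP + %ΔQ = (-12.3%) + (+7.6998%) = -4.6002%

-4.60%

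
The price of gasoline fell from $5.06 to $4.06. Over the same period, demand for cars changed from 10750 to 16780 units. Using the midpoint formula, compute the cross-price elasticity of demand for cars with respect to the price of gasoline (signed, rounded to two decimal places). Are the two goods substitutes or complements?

-2.00; complements

%ΔQ_{cars} = (16780 − 10750)/avg = 6030/13765 = 0.438067…
%ΔP_{gasoline} = (4.06 − 5.06)/avg = -1/4.56 = -0.219298…
E_cross = (6030/13765) / (-1/4.56) = -1.9975…
E_cross < 0 ⇒ the goods are complements.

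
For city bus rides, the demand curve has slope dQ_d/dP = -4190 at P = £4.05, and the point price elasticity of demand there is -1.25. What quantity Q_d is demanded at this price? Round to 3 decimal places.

Ed = (dQ_d/dP)·(P/Q_d) ⇒ Q_d = (dQ_d/dP)·P/Ed = (-4190)·4.05/(-1.25) = 13575.6

13575.600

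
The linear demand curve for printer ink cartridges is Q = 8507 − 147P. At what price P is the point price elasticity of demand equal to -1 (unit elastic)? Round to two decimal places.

28.94

Ed = −147P/(8507 − 147P). Set this equal to -1:
147P = 1·(8507 − 147P) ⇒ 147P(1 + 1) = 1·8507
P = 1·8507 / (147·2) = 28.9353…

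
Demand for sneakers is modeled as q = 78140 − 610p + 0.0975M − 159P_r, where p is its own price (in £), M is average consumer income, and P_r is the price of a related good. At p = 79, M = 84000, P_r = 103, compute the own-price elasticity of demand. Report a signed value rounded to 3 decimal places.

At the given values, q = 78140 − 610(79) + 0.0975(84000) − 159(103) = 21763.
∂q/∂p = −610.
E = (-610) × (79/21763) = -2.21430…

-2.214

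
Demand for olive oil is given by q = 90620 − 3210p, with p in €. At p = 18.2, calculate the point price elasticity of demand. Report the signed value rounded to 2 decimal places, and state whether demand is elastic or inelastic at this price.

dq/dp = −3210. At p = 18.2, q = 90620 − 3210(18.2) = 32198.
Ed = (dq/dp)·(p/q) = −3210 × (18.2/32198) = -1.8144…
|Ed| = 1.81 > 1, so demand is elastic.

-1.81; elastic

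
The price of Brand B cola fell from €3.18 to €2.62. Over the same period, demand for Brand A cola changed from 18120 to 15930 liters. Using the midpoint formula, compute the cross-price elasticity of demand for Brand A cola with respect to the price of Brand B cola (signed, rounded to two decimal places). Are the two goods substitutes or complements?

%ΔQ_{Brand A cola} = (15930 − 18120)/avg = -2190/17025 = -0.128634…
%ΔP_{Brand B cola} = (2.62 − 3.18)/avg = -0.56/2.9 = -0.193103…
E_cross = (-2190/17025) / (-0.56/2.9) = 0.6661…
E_cross > 0 ⇒ the goods are substitutes.

0.67; substitutes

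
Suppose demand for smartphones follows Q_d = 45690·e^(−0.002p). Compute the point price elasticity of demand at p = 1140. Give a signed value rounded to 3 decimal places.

-2.280

dQ_d/dp = −0.002·Q_d = -9.34673. At p = 1140, Q_d = 4673.37.
Ed = (dQ_d/dp)·(p/Q_d) = (-9.34673) × (1140/4673.37) = -2.28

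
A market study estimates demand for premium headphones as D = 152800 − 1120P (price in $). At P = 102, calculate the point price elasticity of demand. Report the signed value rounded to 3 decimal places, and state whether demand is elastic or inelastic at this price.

-2.963; elastic

dD/dP = −1120. At P = 102, D = 152800 − 1120(102) = 38560.
Ed = (dD/dP)·(P/D) = −1120 × (102/38560) = -2.96265…
|Ed| = 2.963 > 1, so demand is elastic.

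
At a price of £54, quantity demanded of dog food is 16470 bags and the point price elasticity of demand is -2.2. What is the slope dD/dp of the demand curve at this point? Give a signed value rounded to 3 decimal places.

-671.000

Ed = (dD/dp)·(p/D) ⇒ dD/dp = Ed·D/p = (-2.2)·16470/54 = -671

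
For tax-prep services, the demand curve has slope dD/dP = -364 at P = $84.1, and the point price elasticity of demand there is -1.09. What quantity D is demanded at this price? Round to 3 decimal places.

28084.771

Ed = (dD/dP)·(P/D) ⇒ D = (dD/dP)·P/Ed = (-364)·84.1/(-1.09) = 28084.77064…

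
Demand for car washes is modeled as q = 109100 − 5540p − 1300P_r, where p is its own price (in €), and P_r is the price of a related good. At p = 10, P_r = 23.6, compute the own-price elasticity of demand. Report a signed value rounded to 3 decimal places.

-2.407

At the given values, q = 109100 − 5540(10) − 1300(23.6) = 23020.
∂q/∂p = −5540.
E = (-5540) × (10/23020) = -2.40660…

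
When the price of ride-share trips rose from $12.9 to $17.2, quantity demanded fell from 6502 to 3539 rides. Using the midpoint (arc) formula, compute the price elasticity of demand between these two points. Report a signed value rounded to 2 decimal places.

-2.07

%ΔQ = (3539 − 6502) / [(6502 + 3539)/2] = -2963/5020.5 = -0.590180…
%ΔP = (17.2 − 12.9) / [(12.9 + 17.2)/2] = 4.3/15.05 = 0.285714…
Arc Ed = %ΔQ / %ΔP = (-2963/5020.5) / (4.3/15.05) = -2.0656…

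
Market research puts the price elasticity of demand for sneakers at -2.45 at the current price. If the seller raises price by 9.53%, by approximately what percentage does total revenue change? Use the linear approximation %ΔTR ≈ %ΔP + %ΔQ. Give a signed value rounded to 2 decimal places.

%ΔQ ≈ Ed × %ΔP = (-2.45) × (+9.53%) = -23.3485%
%ΔTR ≈ %ΔP + %ΔQ = (+9.53%) + (-23.3485%) = -13.8185%

-13.82%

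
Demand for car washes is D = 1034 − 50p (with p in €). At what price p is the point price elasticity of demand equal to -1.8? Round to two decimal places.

13.29

Ed = −50p/(1034 − 50p). Set this equal to -1.8:
50p = 1.8·(1034 − 50p) ⇒ 50p(1 + 1.8) = 1.8·1034
p = 1.8·1034 / (50·2.8) = 13.2942…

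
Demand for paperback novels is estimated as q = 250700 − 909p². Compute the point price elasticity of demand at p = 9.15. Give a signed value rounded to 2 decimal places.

dq/dp = −2·909·p = -16634.7. At p = 9.15, q = 174596.2475.
Ed = (dq/dp)·(p/q) = (-16634.7) × (9.15/174596.2475) = -0.8717…

-0.87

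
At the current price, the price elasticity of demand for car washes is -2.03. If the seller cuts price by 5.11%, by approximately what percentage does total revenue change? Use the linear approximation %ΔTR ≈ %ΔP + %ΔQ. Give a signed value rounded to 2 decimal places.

+5.26%

%ΔQ ≈ Ed × %ΔP = (-2.03) × (-5.11%) = +10.3733%
%ΔTR ≈ %ΔP + %ΔQ = (-5.11%) + (+10.3733%) = +5.2633%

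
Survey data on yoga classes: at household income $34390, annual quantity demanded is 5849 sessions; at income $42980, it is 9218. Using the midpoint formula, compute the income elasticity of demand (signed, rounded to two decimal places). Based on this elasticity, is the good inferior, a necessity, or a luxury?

2.01; luxury

%ΔQ = (9218 − 5849)/[( 5849 + 9218)/2] = 3369/7533.5 = 0.447202…
%ΔIncome = (42980 − 34390)/[( 34390 + 42980)/2] = 8590/38685 = 0.222049…
E_income = (3369/7533.5) / (8590/38685) = 2.0139…
E_income > 1 ⇒ normal good, luxury.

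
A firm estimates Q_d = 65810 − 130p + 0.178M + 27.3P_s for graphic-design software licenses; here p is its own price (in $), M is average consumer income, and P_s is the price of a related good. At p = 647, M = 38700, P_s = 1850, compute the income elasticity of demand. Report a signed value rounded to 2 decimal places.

At the given values, Q_d = 65810 − 130(647) + 0.178(38700) + 27.3(1850) = 39093.6.
∂Q_d/∂M = 0.178.
E = (0.178) × (38700/39093.6) = 0.1762…

0.18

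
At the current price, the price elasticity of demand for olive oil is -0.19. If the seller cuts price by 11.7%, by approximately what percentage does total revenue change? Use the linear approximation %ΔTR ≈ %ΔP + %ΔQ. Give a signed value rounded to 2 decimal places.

-9.48%

%ΔQ ≈ Ed × %ΔP = (-0.19) × (-11.7%) = +2.2230%
%ΔTR ≈ %ΔP + %ΔQ = (-11.7%) + (+2.2230%) = -9.4770%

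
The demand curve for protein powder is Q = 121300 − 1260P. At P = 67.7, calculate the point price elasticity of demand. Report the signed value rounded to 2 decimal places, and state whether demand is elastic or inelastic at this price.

dQ/dP = −1260. At P = 67.7, Q = 121300 − 1260(67.7) = 35998.
Ed = (dQ/dP)·(P/Q) = −1260 × (67.7/35998) = -2.3696…
|Ed| = 2.37 > 1, so demand is elastic.

-2.37; elastic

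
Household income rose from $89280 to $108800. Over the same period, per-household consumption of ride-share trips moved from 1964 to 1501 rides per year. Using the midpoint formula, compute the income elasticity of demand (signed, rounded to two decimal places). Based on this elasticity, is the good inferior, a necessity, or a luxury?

-1.36; inferior

%ΔQ = (1501 − 1964)/[( 1964 + 1501)/2] = -463/1732.5 = -0.267243…
%ΔIncome = (108800 − 89280)/[( 89280 + 108800)/2] = 19520/99040 = 0.197092…
E_income = (-463/1732.5) / (19520/99040) = -1.3559…
E_income < 0 ⇒ inferior good.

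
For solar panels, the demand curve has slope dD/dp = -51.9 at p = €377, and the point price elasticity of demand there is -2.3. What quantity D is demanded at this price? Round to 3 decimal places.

Ed = (dD/dp)·(p/D) ⇒ D = (dD/dp)·p/Ed = (-51.9)·377/(-2.3) = 8507.08695…

8507.087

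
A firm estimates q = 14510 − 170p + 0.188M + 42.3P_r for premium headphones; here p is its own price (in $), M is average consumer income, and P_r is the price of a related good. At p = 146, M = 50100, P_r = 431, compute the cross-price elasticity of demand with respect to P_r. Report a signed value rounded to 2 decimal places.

1.05

At the given values, q = 14510 − 170(146) + 0.188(50100) + 42.3(431) = 17340.1.
∂q/∂P_r = 42.3.
E = (42.3) × (431/17340.1) = 1.0513…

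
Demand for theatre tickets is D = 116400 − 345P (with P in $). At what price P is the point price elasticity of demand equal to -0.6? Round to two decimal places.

126.52

Ed = −345P/(116400 − 345P). Set this equal to -0.6:
345P = 0.6·(116400 − 345P) ⇒ 345P(1 + 0.6) = 0.6·116400
P = 0.6·116400 / (345·1.6) = 126.5217…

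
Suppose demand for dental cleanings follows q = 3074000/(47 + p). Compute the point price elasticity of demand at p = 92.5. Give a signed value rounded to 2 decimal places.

dq/dp = −3074000/(47 + p)² = -157.963. At p = 92.5, q = 22035.8.
Ed = (dq/dp)·(p/q) = (-157.963) × (92.5/22035.8) = -0.6630…

-0.66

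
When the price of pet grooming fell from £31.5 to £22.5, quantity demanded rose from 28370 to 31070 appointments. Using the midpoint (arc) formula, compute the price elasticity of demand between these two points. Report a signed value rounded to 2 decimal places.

%ΔQ = (31070 − 28370) / [(28370 + 31070)/2] = 2700/29720 = 0.090847…
%ΔP = (22.5 − 31.5) / [(31.5 + 22.5)/2] = -9/27 = -0.333333…
Arc Ed = %ΔQ / %ΔP = (2700/29720) / (-9/27) = -0.2725…

-0.27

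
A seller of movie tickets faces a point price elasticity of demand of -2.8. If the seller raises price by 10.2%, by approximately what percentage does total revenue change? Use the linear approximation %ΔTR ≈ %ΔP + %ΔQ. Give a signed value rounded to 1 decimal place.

%ΔQ ≈ Ed × %ΔP = (-2.8) × (+10.2%) = -28.5600%
%ΔTR ≈ %ΔP + %ΔQ = (+10.2%) + (-28.5600%) = -18.3600%

-18.4%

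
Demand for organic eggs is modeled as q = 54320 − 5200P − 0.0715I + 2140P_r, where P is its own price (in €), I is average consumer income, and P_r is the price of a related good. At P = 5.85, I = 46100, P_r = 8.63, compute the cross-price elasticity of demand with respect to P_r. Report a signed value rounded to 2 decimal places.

At the given values, q = 54320 − 5200(5.85) − 0.0715(46100) + 2140(8.63) = 39072.05.
∂q/∂P_r = 2140.
E = (2140) × (8.63/39072.05) = 0.4726…

0.47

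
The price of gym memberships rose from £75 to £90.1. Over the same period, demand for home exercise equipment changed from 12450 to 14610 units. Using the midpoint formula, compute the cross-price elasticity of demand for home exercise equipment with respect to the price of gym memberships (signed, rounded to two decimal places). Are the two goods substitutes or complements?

0.87; substitutes

%ΔQ_{home exercise equipment} = (14610 − 12450)/avg = 2160/13530 = 0.159645…
%ΔP_{gym memberships} = (90.1 − 75)/avg = 15.1/82.55 = 0.182919…
E_cross = (2160/13530) / (15.1/82.55) = 0.8727…
E_cross > 0 ⇒ the goods are substitutes.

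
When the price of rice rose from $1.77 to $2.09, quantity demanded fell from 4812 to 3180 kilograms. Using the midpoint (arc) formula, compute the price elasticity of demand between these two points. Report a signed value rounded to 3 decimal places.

-2.463

%ΔQ = (3180 − 4812) / [(4812 + 3180)/2] = -1632/3996 = -0.408408…
%ΔP = (2.09 − 1.77) / [(1.77 + 2.09)/2] = 0.32/1.93 = 0.165803…
Arc Ed = %ΔQ / %ΔP = (-1632/3996) / (0.32/1.93) = -2.46321…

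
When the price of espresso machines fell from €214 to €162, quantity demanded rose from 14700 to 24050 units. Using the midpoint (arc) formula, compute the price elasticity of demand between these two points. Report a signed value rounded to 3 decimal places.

-1.745

%ΔQ = (24050 − 14700) / [(14700 + 24050)/2] = 9350/19375 = 0.482580…
%ΔP = (162 − 214) / [(214 + 162)/2] = -52/188 = -0.276595…
Arc Ed = %ΔQ / %ΔP = (9350/19375) / (-52/188) = -1.74471…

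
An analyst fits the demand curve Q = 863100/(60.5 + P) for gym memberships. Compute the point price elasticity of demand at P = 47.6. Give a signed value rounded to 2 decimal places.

dQ/dP = −863100/(60.5 + P)² = -73.8601. At P = 47.6, Q = 7984.27.
Ed = (dQ/dP)·(P/Q) = (-73.8601) × (47.6/7984.27) = -0.4403…

-0.44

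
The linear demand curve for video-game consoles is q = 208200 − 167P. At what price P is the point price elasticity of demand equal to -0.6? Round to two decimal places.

Ed = −167P/(208200 − 167P). Set this equal to -0.6:
167P = 0.6·(208200 − 167P) ⇒ 167P(1 + 0.6) = 0.6·208200
P = 0.6·208200 / (167·1.6) = 467.5149…

467.51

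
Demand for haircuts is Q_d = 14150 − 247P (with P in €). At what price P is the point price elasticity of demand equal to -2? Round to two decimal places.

38.19

Ed = −247P/(14150 − 247P). Set this equal to -2:
247P = 2·(14150 − 247P) ⇒ 247P(1 + 2) = 2·14150
P = 2·14150 / (247·3) = 38.1916…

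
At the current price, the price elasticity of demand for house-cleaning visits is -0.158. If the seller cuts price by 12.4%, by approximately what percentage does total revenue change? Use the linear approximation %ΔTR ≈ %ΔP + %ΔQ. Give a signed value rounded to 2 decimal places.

%ΔQ ≈ Ed × %ΔP = (-0.158) × (-12.4%) = +1.9592%
%ΔTR ≈ %ΔP + %ΔQ = (-12.4%) + (+1.9592%) = -10.4408%

-10.44%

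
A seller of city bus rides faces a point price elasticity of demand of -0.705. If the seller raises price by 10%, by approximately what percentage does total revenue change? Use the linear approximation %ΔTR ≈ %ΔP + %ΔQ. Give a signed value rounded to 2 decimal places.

+2.95%

%ΔQ ≈ Ed × %ΔP = (-0.705) × (+10%) = -7.0500%
%ΔTR ≈ %ΔP + %ΔQ = (+10%) + (-7.0500%) = +2.9500%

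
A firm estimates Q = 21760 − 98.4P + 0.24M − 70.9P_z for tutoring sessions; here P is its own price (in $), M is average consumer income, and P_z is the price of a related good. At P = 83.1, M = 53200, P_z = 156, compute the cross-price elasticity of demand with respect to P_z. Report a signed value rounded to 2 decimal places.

At the given values, Q = 21760 − 98.4(83.1) + 0.24(53200) − 70.9(156) = 15290.56.
∂Q/∂P_z = -70.9.
E = (-70.9) × (156/15290.56) = -0.7233…

-0.72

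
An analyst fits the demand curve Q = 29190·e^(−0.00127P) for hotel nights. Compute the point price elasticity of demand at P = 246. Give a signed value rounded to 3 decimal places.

dQ/dP = −0.00127·Q = -27.1241. At P = 246, Q = 21357.6.
Ed = (dQ/dP)·(P/Q) = (-27.1241) × (246/21357.6) = -0.31242

-0.312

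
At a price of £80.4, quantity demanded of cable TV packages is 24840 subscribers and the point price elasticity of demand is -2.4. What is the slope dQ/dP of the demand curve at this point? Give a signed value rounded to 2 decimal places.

Ed = (dQ/dP)·(P/Q) ⇒ dQ/dP = Ed·Q/P = (-2.4)·24840/80.4 = -741.4925…

-741.49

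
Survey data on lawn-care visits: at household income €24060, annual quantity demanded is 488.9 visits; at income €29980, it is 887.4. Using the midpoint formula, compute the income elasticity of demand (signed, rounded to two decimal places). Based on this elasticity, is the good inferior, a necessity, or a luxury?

2.64; luxury

%ΔQ = (887.4 − 488.9)/[( 488.9 + 887.4)/2] = 398.5/688.15 = 0.579088…
%ΔIncome = (29980 − 24060)/[( 24060 + 29980)/2] = 5920/27020 = 0.219096…
E_income = (398.5/688.15) / (5920/27020) = 2.6430…
E_income > 1 ⇒ normal good, luxury.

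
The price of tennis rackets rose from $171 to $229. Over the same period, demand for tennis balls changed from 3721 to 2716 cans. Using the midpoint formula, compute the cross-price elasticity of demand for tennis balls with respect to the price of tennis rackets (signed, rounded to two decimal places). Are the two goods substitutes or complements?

%ΔQ_{tennis balls} = (2716 − 3721)/avg = -1005/3218.5 = -0.312257…
%ΔP_{tennis rackets} = (229 − 171)/avg = 58/200 = 0.29
E_cross = (-1005/3218.5) / (58/200) = -1.0767…
E_cross < 0 ⇒ the goods are complements.

-1.08; complements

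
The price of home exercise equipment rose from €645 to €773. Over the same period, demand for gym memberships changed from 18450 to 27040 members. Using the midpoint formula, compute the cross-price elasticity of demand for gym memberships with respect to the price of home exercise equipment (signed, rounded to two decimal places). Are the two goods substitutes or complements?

2.09; substitutes

%ΔQ_{gym memberships} = (27040 − 18450)/avg = 8590/22745 = 0.377665…
%ΔP_{home exercise equipment} = (773 − 645)/avg = 128/709 = 0.180535…
E_cross = (8590/22745) / (128/709) = 2.0919…
E_cross > 0 ⇒ the goods are substitutes.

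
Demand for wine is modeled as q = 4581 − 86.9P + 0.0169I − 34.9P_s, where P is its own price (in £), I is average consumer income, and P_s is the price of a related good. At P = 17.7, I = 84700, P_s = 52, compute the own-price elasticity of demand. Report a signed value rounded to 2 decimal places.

At the given values, q = 4581 − 86.9(17.7) + 0.0169(84700) − 34.9(52) = 2659.5.
∂q/∂P = −86.9.
E = (-86.9) × (17.7/2659.5) = -0.5783…

-0.58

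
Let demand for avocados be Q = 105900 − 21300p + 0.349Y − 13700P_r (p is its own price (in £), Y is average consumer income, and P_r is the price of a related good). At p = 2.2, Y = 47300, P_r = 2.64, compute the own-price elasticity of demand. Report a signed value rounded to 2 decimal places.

-1.19

At the given values, Q = 105900 − 21300(2.2) + 0.349(47300) − 13700(2.64) = 39379.7.
∂Q/∂p = −21300.
E = (-21300) × (2.2/39379.7) = -1.1899…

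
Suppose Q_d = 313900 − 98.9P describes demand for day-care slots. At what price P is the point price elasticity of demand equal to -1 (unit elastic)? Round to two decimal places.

Ed = −98.9P/(313900 − 98.9P). Set this equal to -1:
98.9P = 1·(313900 − 98.9P) ⇒ 98.9P(1 + 1) = 1·313900
P = 1·313900 / (98.9·2) = 1586.9565…

1586.96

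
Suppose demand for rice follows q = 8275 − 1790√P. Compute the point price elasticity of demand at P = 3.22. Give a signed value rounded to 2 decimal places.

-0.32

dq/dP = −1790/(2√P) = -498.764. At P = 3.22, q = 5062.96.
Ed = (dq/dP)·(P/q) = (-498.764) × (3.22/5062.96) = -0.3172…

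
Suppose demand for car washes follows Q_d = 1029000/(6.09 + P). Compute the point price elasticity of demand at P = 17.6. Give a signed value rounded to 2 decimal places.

dQ_d/dP = −1029000/(6.09 + P)² = -1833.52. At P = 17.6, Q_d = 43436.
Ed = (dQ_d/dP)·(P/Q_d) = (-1833.52) × (17.6/43436) = -0.7429…

-0.74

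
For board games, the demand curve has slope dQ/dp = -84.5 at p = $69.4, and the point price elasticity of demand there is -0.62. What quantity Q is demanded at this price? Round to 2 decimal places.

9458.55

Ed = (dQ/dp)·(p/Q) ⇒ Q = (dQ/dp)·p/Ed = (-84.5)·69.4/(-0.62) = 9458.5483…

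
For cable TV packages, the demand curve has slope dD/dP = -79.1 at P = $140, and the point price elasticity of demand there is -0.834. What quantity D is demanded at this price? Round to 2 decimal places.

Ed = (dD/dP)·(P/D) ⇒ D = (dD/dP)·P/Ed = (-79.1)·140/(-0.834) = 13278.1774…

13278.18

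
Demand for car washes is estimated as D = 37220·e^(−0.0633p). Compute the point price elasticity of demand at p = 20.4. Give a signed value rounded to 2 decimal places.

dD/dp = −0.0633·D = -647.69. At p = 20.4, D = 10232.1.
Ed = (dD/dp)·(p/D) = (-647.69) × (20.4/10232.1) = -1.2913…

-1.29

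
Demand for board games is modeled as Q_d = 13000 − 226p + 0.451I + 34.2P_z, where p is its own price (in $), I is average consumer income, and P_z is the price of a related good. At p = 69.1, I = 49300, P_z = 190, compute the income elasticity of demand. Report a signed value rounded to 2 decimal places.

0.85

At the given values, Q_d = 13000 − 226(69.1) + 0.451(49300) + 34.2(190) = 26115.7.
∂Q_d/∂I = 0.451.
E = (0.451) × (49300/26115.7) = 0.8513…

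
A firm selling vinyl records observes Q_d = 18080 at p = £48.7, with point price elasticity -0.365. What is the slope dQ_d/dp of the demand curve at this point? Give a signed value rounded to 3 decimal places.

Ed = (dQ_d/dp)·(p/Q_d) ⇒ dQ_d/dp = Ed·Q_d/p = (-0.365)·18080/48.7 = -135.50718…

-135.507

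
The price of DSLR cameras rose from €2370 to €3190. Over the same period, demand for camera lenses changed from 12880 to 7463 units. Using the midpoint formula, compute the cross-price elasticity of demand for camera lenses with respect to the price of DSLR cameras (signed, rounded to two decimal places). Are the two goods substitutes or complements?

%ΔQ_{camera lenses} = (7463 − 12880)/avg = -5417/10171.5 = -0.532566…
%ΔP_{DSLR cameras} = (3190 − 2370)/avg = 820/2780 = 0.294964…
E_cross = (-5417/10171.5) / (820/2780) = -1.8055…
E_cross < 0 ⇒ the goods are complements.

-1.81; complements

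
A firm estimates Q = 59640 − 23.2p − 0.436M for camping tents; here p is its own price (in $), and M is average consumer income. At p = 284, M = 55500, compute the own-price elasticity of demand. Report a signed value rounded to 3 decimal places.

At the given values, Q = 59640 − 23.2(284) − 0.436(55500) = 28853.2.
∂Q/∂p = −23.2.
E = (-23.2) × (284/28853.2) = -0.22835…

-0.228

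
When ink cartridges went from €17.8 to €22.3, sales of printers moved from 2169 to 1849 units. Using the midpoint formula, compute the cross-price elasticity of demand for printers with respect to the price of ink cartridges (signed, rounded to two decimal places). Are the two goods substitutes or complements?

-0.71; complements

%ΔQ_{printers} = (1849 − 2169)/avg = -320/2009 = -0.159283…
%ΔP_{ink cartridges} = (22.3 − 17.8)/avg = 4.5/20.05 = 0.224438…
E_cross = (-320/2009) / (4.5/20.05) = -0.7096…
E_cross < 0 ⇒ the goods are complements.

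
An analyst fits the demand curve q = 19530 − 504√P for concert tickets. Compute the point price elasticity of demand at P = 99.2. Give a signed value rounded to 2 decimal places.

dq/dP = −504/(2√P) = -25.3014. At P = 99.2, q = 14510.2.
Ed = (dq/dP)·(P/q) = (-25.3014) × (99.2/14510.2) = -0.1729…

-0.17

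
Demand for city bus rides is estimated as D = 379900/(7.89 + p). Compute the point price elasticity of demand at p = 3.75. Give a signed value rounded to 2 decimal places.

dD/dp = −379900/(7.89 + p)² = -2803.91. At p = 3.75, D = 32637.5.
Ed = (dD/dp)·(p/D) = (-2803.91) × (3.75/32637.5) = -0.3221…

-0.32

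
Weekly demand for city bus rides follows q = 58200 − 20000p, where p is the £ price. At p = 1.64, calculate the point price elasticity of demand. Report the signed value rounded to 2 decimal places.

-1.29

dq/dp = −20000. At p = 1.64, q = 58200 − 20000(1.64) = 25400.
Ed = (dq/dp)·(p/q) = −20000 × (1.64/25400) = -1.2913…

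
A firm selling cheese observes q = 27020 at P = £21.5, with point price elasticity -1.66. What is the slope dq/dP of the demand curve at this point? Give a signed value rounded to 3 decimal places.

Ed = (dq/dP)·(P/q) ⇒ dq/dP = Ed·q/P = (-1.66)·27020/21.5 = -2086.19534…

-2086.195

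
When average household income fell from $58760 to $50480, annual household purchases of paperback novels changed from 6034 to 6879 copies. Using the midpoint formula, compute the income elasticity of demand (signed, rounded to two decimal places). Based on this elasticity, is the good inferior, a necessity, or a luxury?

-0.86; inferior

%ΔQ = (6879 − 6034)/[( 6034 + 6879)/2] = 845/6456.5 = 0.130875…
%ΔIncome = (50480 − 58760)/[( 58760 + 50480)/2] = -8280/54620 = -0.151592…
E_income = (845/6456.5) / (-8280/54620) = -0.8633…
E_income < 0 ⇒ inferior good.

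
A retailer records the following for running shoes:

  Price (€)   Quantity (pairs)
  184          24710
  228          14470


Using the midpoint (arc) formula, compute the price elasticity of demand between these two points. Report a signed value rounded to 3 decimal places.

%ΔQ = (14470 − 24710) / [(24710 + 14470)/2] = -10240/19590 = -0.522715…
%ΔP = (228 − 184) / [(184 + 228)/2] = 44/206 = 0.213592…
Arc Ed = %ΔQ / %ΔP = (-10240/19590) / (44/206) = -2.44725…

-2.447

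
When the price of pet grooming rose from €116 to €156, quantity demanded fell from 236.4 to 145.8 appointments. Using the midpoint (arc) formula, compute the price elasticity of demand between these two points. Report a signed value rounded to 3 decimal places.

%ΔQ = (145.8 − 236.4) / [(236.4 + 145.8)/2] = -90.6/191.1 = -0.474097…
%ΔP = (156 − 116) / [(116 + 156)/2] = 40/136 = 0.294117…
Arc Ed = %ΔQ / %ΔP = (-90.6/191.1) / (40/136) = -1.61193…

-1.612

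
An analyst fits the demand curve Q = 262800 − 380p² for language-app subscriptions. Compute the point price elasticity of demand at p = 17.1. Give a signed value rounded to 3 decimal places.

-1.465

dQ/dp = −2·380·p = -12996. At p = 17.1, Q = 151684.2.
Ed = (dQ/dp)·(p/Q) = (-12996) × (17.1/151684.2) = -1.46509…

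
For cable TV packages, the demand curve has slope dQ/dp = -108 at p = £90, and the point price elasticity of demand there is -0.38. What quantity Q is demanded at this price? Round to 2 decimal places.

Ed = (dQ/dp)·(p/Q) ⇒ Q = (dQ/dp)·p/Ed = (-108)·90/(-0.38) = 25578.9473…

25578.95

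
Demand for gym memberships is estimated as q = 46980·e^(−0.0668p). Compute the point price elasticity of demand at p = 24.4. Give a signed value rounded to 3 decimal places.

-1.630

dq/dp = −0.0668·q = -614.928. At p = 24.4, q = 9205.51.
Ed = (dq/dp)·(p/q) = (-614.928) × (24.4/9205.51) = -1.62992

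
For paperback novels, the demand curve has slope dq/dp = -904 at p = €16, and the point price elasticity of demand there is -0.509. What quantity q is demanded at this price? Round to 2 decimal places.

Ed = (dq/dp)·(p/q) ⇒ q = (dq/dp)·p/Ed = (-904)·16/(-0.509) = 28416.5029…

28416.50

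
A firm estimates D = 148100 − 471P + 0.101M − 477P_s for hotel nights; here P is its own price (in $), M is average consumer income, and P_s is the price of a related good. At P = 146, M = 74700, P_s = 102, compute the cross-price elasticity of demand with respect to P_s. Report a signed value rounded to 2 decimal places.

At the given values, D = 148100 − 471(146) + 0.101(74700) − 477(102) = 38224.7.
∂D/∂P_s = -477.
E = (-477) × (102/38224.7) = -1.2728…

-1.27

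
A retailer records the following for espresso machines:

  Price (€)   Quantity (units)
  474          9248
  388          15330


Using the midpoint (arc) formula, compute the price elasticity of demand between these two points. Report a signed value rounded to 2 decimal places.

-2.48

%ΔQ = (15330 − 9248) / [(9248 + 15330)/2] = 6082/12289 = 0.494914…
%ΔP = (388 − 474) / [(474 + 388)/2] = -86/431 = -0.199535…
Arc Ed = %ΔQ / %ΔP = (6082/12289) / (-86/431) = -2.4803…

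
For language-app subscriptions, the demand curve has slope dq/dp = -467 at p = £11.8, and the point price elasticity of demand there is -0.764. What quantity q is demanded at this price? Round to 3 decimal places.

Ed = (dq/dp)·(p/q) ⇒ q = (dq/dp)·p/Ed = (-467)·11.8/(-0.764) = 7212.82722…

7212.827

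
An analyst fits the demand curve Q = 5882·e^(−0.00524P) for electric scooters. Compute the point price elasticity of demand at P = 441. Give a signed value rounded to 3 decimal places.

dQ/dP = −0.00524·Q = -3.05683. At P = 441, Q = 583.364.
Ed = (dQ/dP)·(P/Q) = (-3.05683) × (441/583.364) = -2.31084

-2.311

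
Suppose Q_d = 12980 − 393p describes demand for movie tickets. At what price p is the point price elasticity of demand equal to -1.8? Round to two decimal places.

21.23

Ed = −393p/(12980 − 393p). Set this equal to -1.8:
393p = 1.8·(12980 − 393p) ⇒ 393p(1 + 1.8) = 1.8·12980
p = 1.8·12980 / (393·2.8) = 21.2322…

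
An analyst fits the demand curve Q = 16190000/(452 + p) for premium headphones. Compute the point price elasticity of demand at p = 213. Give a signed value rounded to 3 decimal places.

dQ/dp = −16190000/(452 + p)² = -36.6103. At p = 213, Q = 24345.9.
Ed = (dQ/dp)·(p/Q) = (-36.6103) × (213/24345.9) = -0.32030…

-0.320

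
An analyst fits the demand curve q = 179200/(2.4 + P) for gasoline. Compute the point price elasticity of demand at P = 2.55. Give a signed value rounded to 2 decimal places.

dq/dP = −179200/(2.4 + P)² = -7313.54. At P = 2.55, q = 36202.
Ed = (dq/dP)·(P/q) = (-7313.54) × (2.55/36202) = -0.5151…

-0.52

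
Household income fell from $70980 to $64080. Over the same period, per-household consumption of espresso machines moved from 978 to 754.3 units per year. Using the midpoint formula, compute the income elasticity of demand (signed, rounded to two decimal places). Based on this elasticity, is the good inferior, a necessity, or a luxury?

%ΔQ = (754.3 − 978)/[( 978 + 754.3)/2] = -223.7/866.15 = -0.258269…
%ΔIncome = (64080 − 70980)/[( 70980 + 64080)/2] = -6900/67530 = -0.102176…
E_income = (-223.7/866.15) / (-6900/67530) = 2.5276…
E_income > 1 ⇒ normal good, luxury.

2.53; luxury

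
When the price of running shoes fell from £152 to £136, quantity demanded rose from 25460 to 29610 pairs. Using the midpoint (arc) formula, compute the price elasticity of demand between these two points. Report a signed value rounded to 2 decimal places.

%ΔQ = (29610 − 25460) / [(25460 + 29610)/2] = 4150/27535 = 0.150717…
%ΔP = (136 − 152) / [(152 + 136)/2] = -16/144 = -0.111111…
Arc Ed = %ΔQ / %ΔP = (4150/27535) / (-16/144) = -1.3564…

-1.36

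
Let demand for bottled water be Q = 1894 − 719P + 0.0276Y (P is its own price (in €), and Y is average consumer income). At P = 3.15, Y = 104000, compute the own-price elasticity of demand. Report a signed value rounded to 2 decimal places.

-0.91

At the given values, Q = 1894 − 719(3.15) + 0.0276(104000) = 2499.55.
∂Q/∂P = −719.
E = (-719) × (3.15/2499.55) = -0.9061…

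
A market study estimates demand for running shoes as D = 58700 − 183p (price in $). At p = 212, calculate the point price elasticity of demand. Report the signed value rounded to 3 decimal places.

-1.949

dD/dp = −183. At p = 212, D = 58700 − 183(212) = 19904.
Ed = (dD/dp)·(p/D) = −183 × (212/19904) = -1.94915…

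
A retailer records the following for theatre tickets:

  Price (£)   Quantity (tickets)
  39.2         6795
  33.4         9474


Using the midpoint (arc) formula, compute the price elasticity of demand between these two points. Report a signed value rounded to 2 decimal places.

-2.06

%ΔQ = (9474 − 6795) / [(6795 + 9474)/2] = 2679/8134.5 = 0.329338…
%ΔP = (33.4 − 39.2) / [(39.2 + 33.4)/2] = -5.8/36.3 = -0.159779…
Arc Ed = %ΔQ / %ΔP = (2679/8134.5) / (-5.8/36.3) = -2.0612…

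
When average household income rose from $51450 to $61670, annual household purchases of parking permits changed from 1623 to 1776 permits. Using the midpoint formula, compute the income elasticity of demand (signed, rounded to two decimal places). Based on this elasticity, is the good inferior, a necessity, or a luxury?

%ΔQ = (1776 − 1623)/[( 1623 + 1776)/2] = 153/1699.5 = 0.090026…
%ΔIncome = (61670 − 51450)/[( 51450 + 61670)/2] = 10220/56560 = 0.180693…
E_income = (153/1699.5) / (10220/56560) = 0.4982…
0 < E_income < 1 ⇒ normal good, necessity.

0.50; necessity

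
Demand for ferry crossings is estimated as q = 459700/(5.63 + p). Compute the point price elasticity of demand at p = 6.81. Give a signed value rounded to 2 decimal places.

dq/dp = −459700/(5.63 + p)² = -2970.53. At p = 6.81, q = 36953.4.
Ed = (dq/dp)·(p/q) = (-2970.53) × (6.81/36953.4) = -0.5474…

-0.55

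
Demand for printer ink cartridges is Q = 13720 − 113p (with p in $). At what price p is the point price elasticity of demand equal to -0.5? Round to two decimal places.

40.47

Ed = −113p/(13720 − 113p). Set this equal to -0.5:
113p = 0.5·(13720 − 113p) ⇒ 113p(1 + 0.5) = 0.5·13720
p = 0.5·13720 / (113·1.5) = 40.4719…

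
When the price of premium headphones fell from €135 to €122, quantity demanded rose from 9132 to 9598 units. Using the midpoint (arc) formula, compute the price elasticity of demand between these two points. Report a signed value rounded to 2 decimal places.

-0.49

%ΔQ = (9598 − 9132) / [(9132 + 9598)/2] = 466/9365 = 0.049759…
%ΔP = (122 − 135) / [(135 + 122)/2] = -13/128.5 = -0.101167…
Arc Ed = %ΔQ / %ΔP = (466/9365) / (-13/128.5) = -0.4918…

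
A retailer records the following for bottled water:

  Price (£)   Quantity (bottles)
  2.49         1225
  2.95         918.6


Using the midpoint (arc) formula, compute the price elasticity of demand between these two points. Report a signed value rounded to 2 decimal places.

%ΔQ = (918.6 − 1225) / [(1225 + 918.6)/2] = -306.4/1071.8 = -0.285874…
%ΔP = (2.95 − 2.49) / [(2.49 + 2.95)/2] = 0.46/2.72 = 0.169117…
Arc Ed = %ΔQ / %ΔP = (-306.4/1071.8) / (0.46/2.72) = -1.6903…

-1.69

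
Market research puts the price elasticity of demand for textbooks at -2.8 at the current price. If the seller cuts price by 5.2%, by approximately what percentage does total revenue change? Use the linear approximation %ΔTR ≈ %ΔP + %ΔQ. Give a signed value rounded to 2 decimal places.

+9.36%

%ΔQ ≈ Ed × %ΔP = (-2.8) × (-5.2%) = +14.5600%
%ΔTR ≈ %ΔP + %ΔQ = (-5.2%) + (+14.5600%) = +9.3600%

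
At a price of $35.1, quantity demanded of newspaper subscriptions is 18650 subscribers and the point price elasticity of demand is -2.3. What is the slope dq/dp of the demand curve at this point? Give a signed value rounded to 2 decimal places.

-1222.08

Ed = (dq/dp)·(p/q) ⇒ dq/dp = Ed·q/p = (-2.3)·18650/35.1 = -1222.0797…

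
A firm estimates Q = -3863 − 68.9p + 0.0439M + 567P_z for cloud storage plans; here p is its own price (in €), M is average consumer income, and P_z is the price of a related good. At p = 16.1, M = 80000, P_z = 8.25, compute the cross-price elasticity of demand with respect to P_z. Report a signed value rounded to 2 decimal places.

1.45

At the given values, Q = -3863 − 68.9(16.1) + 0.0439(80000) + 567(8.25) = 3217.46.
∂Q/∂P_z = 567.
E = (567) × (8.25/3217.46) = 1.4538…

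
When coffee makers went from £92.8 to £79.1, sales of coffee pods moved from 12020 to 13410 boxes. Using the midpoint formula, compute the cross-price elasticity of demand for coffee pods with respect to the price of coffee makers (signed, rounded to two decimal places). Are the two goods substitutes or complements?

%ΔQ_{coffee pods} = (13410 − 12020)/avg = 1390/12715 = 0.109319…
%ΔP_{coffee makers} = (79.1 − 92.8)/avg = -13.7/85.95 = -0.159394…
E_cross = (1390/12715) / (-13.7/85.95) = -0.6858…
E_cross < 0 ⇒ the goods are complements.

-0.69; complements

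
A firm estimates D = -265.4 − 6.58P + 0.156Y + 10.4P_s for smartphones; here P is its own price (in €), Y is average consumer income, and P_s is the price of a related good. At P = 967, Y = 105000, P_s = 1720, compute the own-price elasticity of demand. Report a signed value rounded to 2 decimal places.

At the given values, D = -265.4 − 6.58(967) + 0.156(105000) + 10.4(1720) = 27639.74.
∂D/∂P = −6.58.
E = (-6.58) × (967/27639.74) = -0.2302…

-0.23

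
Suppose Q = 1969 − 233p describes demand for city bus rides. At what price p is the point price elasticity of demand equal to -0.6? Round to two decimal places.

Ed = −233p/(1969 − 233p). Set this equal to -0.6:
233p = 0.6·(1969 − 233p) ⇒ 233p(1 + 0.6) = 0.6·1969
p = 0.6·1969 / (233·1.6) = 3.1689…

3.17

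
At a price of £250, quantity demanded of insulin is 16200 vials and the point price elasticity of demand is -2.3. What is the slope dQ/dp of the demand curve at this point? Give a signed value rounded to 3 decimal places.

Ed = (dQ/dp)·(p/Q) ⇒ dQ/dp = Ed·Q/p = (-2.3)·16200/250 = -149.04

-149.040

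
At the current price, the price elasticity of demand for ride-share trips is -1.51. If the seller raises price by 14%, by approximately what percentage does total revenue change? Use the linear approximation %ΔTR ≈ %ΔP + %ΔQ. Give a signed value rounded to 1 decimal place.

%ΔQ ≈ Ed × %ΔP = (-1.51) × (+14%) = -21.1400%
%ΔTR ≈ %ΔP + %ΔQ = (+14%) + (-21.1400%) = -7.1400%

-7.1%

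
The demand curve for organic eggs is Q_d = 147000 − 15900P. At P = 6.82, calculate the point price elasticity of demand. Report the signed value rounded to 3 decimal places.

-2.812

dQ_d/dP = −15900. At P = 6.82, Q_d = 147000 − 15900(6.82) = 38562.
Ed = (dQ_d/dP)·(P/Q_d) = −15900 × (6.82/38562) = -2.81204…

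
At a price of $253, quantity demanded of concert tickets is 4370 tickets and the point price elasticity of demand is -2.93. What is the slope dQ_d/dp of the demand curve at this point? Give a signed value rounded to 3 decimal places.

-50.609

Ed = (dQ_d/dp)·(p/Q_d) ⇒ dQ_d/dp = Ed·Q_d/p = (-2.93)·4370/253 = -50.60909…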